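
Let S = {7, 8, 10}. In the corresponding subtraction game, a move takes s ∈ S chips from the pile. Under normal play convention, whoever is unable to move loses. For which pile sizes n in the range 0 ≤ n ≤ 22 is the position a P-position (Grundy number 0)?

n :  0  1  2  3  4  5  6  7  8  9 10 11 12 13 14 15 16 17 18 19 20 21 22
G :  0  0  0  0  0  0  0  1  1  1  1  1  1  1  2  2  2  0  0  0  0  0  0
P-positions are exactly the n with G(n) = 0.

0, 1, 2, 3, 4, 5, 6, 17, 18, 19, 20, 21, 22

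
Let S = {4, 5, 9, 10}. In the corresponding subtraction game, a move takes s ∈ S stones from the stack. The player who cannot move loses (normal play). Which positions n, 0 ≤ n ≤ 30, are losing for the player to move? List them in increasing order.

n :  0  1  2  3  4  5  6  7  8  9 10 11 12 13 14 15 16 17 18 19 20 21 22 23 24 25 26 27 28 29 30
G :  0  0  0  0  1  1  1  1  2  2  2  2  3  3  0  0  0  0  1  1  1  1  2  2  2  2  3  3  0  0  0
P-positions are exactly the n with G(n) = 0.

0, 1, 2, 3, 14, 15, 16, 17, 28, 29, 30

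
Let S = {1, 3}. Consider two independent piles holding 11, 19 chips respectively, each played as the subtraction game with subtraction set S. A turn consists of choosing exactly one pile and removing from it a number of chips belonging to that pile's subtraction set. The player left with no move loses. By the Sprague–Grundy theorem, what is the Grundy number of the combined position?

0

All piles use S = {1, 3}:
G(0) = 0
G(1) = mex{0} = 1
G(2) = mex{1} = 0
G(3) = mex{0,0} = 1
G(4) = mex{1,1} = 0
G(5) = mex{0,0} = 1
G(6) = mex{1,1} = 0
G(7) = mex{0,0} = 1
G(8) = mex{1,1} = 0
G(9) = mex{0,0} = 1
G(10) = mex{1,1} = 0
G(11) = mex{0,0} = 1
G(12) = mex{1,1} = 0
G(13) = mex{0,0} = 1
G(14) = mex{1,1} = 0
G(15) = mex{0,0} = 1
G(16) = mex{1,1} = 0
G(17) = mex{0,0} = 1
G(18) = mex{1,1} = 0
G(19) = mex{0,0} = 1
Pile A: G(11) = 1.
Pile B: G(19) = 1.
Combined Grundy value = 1 ⊕ 1 = 0.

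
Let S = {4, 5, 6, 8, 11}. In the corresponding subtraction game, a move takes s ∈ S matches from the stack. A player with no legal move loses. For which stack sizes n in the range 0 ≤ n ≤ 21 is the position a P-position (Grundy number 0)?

0, 1, 2, 3, 15, 16, 17, 18

n :  0  1  2  3  4  5  6  7  8  9 10 11 12 13 14 15 16 17 18 19 20 21
G :  0  0  0  0  1  1  1  1  2  2  2  2  3  3  3  0  0  0  0  1  1  1
P-positions are exactly the n with G(n) = 0.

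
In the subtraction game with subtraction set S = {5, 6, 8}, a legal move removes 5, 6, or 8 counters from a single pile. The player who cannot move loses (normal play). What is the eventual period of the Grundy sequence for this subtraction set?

13

G(0) = 0
G(1) = mex{} = 0
G(2) = mex{} = 0
G(3) = mex{} = 0
G(4) = mex{} = 0
G(5) = mex{0} = 1
G(6) = mex{0,0} = 1
G(7) = mex{0,0} = 1
G(8) = mex{0,0,0} = 1
G(9) = mex{0,0,0} = 1
G(10) = mex{1,0,0} = 2
G(11) = mex{1,1,0} = 2
G(12) = mex{1,1,0} = 2
G(13) = mex{1,1,1} = 0
G(14) = mex{1,1,1} = 0
G(15) = mex{2,1,1} = 0
G(16) = mex{2,2,1} = 0
G(17) = mex{2,2,1} = 0
G(18) = mex{0,2,2} = 1
G(19) = mex{0,0,2} = 1
G(20) = mex{0,0,2} = 1
G(21) = mex{0,0,0} = 1
G(22) = mex{0,0,0} = 1
G(23) = mex{1,0,0} = 2
G(24) = mex{1,1,0} = 2
G(25) = mex{1,1,0} = 2
G(26) = mex{1,1,1} = 0
G(27) = mex{1,1,1} = 0
G(n+13) = G(n) holds for n = 0,…,7 (a full window of length max(S) = 8), so the sequence is purely periodic with period 13.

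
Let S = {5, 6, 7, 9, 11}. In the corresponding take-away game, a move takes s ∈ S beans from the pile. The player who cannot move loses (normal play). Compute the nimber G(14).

G(0) = 0
G(1) = mex{} = 0
G(2) = mex{} = 0
G(3) = mex{} = 0
G(4) = mex{} = 0
G(5) = mex{0} = 1
G(6) = mex{0,0} = 1
G(7) = mex{0,0,0} = 1
G(8) = mex{0,0,0} = 1
G(9) = mex{0,0,0,0} = 1
G(10) = mex{1,0,0,0} = 2
G(11) = mex{1,1,0,0,0} = 2
G(12) = mex{1,1,1,0,0} = 2
G(13) = mex{1,1,1,0,0} = 2
G(14) = mex{1,1,1,1,0} = 2

2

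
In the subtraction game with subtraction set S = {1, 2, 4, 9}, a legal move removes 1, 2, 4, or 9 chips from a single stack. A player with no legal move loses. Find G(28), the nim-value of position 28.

0

n :  0  1  2  3  4  5  6  7  8  9 10 11 12 13 14 15 16 17 18 19 20 21 22 23 24 25 26 27 28
G :  0  1  2  0  1  2  0  1  2  3  4  0  1  2  0  1  2  0  1  2  3  4  0  1  2  0  1  2  0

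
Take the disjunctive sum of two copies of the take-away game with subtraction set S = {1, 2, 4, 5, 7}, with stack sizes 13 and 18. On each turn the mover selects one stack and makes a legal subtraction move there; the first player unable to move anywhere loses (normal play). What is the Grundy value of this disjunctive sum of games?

All stacks use S = {1, 2, 4, 5, 7}:
n :  0  1  2  3  4  5  6  7  8  9 10 11 12 13 14 15 16 17 18
G :  0  1  2  0  1  2  0  1  2  0  1  2  0  1  2  0  1  2  0
Stack A: G(13) = 1.
Stack B: G(18) = 0.
Combined Grundy value = 1 ⊕ 0 = 1.

1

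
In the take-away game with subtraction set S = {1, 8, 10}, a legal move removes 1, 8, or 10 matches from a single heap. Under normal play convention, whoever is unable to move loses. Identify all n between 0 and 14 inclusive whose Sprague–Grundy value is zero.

G(0) = 0
G(1) = mex{0} = 1
G(2) = mex{1} = 0
G(3) = mex{0} = 1
G(4) = mex{1} = 0
G(5) = mex{0} = 1
G(6) = mex{1} = 0
G(7) = mex{0} = 1
G(8) = mex{1,0} = 2
G(9) = mex{2,1} = 0
G(10) = mex{0,0,0} = 1
G(11) = mex{1,1,1} = 0
G(12) = mex{0,0,0} = 1
G(13) = mex{1,1,1} = 0
G(14) = mex{0,0,0} = 1
P-positions are exactly the n with G(n) = 0.

0, 2, 4, 6, 9, 11, 13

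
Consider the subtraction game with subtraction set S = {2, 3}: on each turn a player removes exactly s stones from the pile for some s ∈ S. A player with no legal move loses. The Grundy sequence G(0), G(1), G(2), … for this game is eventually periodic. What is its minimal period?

5

G(0) = 0
G(1) = mex{} = 0
G(2) = mex{0} = 1
G(3) = mex{0,0} = 1
G(4) = mex{1,0} = 2
G(5) = mex{1,1} = 0
G(6) = mex{2,1} = 0
G(7) = mex{0,2} = 1
G(8) = mex{0,0} = 1
G(9) = mex{1,0} = 2
G(10) = mex{1,1} = 0
G(11) = mex{2,1} = 0
G(12) = mex{0,2} = 1
G(13) = mex{0,0} = 1
G(14) = mex{1,0} = 2
G(n+5) = G(n) holds for n = 0,…,2 (a full window of length max(S) = 3), so the sequence is purely periodic with period 5.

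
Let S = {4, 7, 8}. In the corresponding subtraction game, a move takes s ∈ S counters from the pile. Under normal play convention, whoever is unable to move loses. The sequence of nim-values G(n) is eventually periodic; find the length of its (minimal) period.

G(0) = 0
G(1) = mex{} = 0
G(2) = mex{} = 0
G(3) = mex{} = 0
G(4) = mex{0} = 1
G(5) = mex{0} = 1
G(6) = mex{0} = 1
G(7) = mex{0,0} = 1
G(8) = mex{1,0,0} = 2
G(9) = mex{1,0,0} = 2
G(10) = mex{1,0,0} = 2
G(11) = mex{1,1,0} = 2
G(12) = mex{2,1,1} = 0
G(13) = mex{2,1,1} = 0
G(14) = mex{2,1,1} = 0
G(15) = mex{2,2,1} = 0
G(16) = mex{0,2,2} = 1
G(17) = mex{0,2,2} = 1
G(18) = mex{0,2,2} = 1
G(19) = mex{0,0,2} = 1
G(20) = mex{1,0,0} = 2
G(21) = mex{1,0,0} = 2
G(22) = mex{1,0,0} = 2
G(23) = mex{1,1,0} = 2
G(24) = mex{2,1,1} = 0
G(25) = mex{2,1,1} = 0
G(n+12) = G(n) holds for n = 0,…,7 (a full window of length max(S) = 8), so the sequence is purely periodic with period 12.

12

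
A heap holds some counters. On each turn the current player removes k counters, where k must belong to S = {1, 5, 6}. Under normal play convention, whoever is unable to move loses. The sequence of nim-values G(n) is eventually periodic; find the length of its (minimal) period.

11

G(0) = 0
G(1) = mex{0} = 1
G(2) = mex{1} = 0
G(3) = mex{0} = 1
G(4) = mex{1} = 0
G(5) = mex{0,0} = 1
G(6) = mex{1,1,0} = 2
G(7) = mex{2,0,1} = 3
G(8) = mex{3,1,0} = 2
G(9) = mex{2,0,1} = 3
G(10) = mex{3,1,0} = 2
G(11) = mex{2,2,1} = 0
G(12) = mex{0,3,2} = 1
G(13) = mex{1,2,3} = 0
G(14) = mex{0,3,2} = 1
G(15) = mex{1,2,3} = 0
G(16) = mex{0,0,2} = 1
G(17) = mex{1,1,0} = 2
G(18) = mex{2,0,1} = 3
G(19) = mex{3,1,0} = 2
G(20) = mex{2,0,1} = 3
G(21) = mex{3,1,0} = 2
G(22) = mex{2,2,1} = 0
G(23) = mex{0,3,2} = 1
G(n+11) = G(n) holds for n = 0,…,5 (a full window of length max(S) = 6), so the sequence is purely periodic with period 11.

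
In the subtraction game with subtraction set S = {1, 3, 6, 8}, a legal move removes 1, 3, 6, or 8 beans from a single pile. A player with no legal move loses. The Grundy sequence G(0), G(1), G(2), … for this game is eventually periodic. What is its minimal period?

n :  0  1  2  3  4  5  6  7  8  9 10 11 12 13 14 15 16 17 18 19
G :  0  1  0  1  0  1  2  3  2  0  1  0  1  0  1  2  3  2  0  1
G(n+9) = G(n) holds for n = 0,…,7 (a full window of length max(S) = 8), so the sequence is purely periodic with period 9.

9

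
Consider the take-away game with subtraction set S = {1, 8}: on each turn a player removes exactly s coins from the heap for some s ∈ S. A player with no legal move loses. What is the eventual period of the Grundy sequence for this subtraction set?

n :  0  1  2  3  4  5  6  7  8  9 10 11 12 13 14 15 16 17 18 19
G :  0  1  0  1  0  1  0  1  2  0  1  0  1  0  1  0  1  2  0  1
G(n+9) = G(n) holds for n = 0,…,7 (a full window of length max(S) = 8), so the sequence is purely periodic with period 9.

9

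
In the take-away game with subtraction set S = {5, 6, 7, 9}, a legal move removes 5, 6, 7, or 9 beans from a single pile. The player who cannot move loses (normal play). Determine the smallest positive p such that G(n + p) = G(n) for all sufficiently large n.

14

G(0) = 0
G(1) = mex{} = 0
G(2) = mex{} = 0
G(3) = mex{} = 0
G(4) = mex{} = 0
G(5) = mex{0} = 1
G(6) = mex{0,0} = 1
G(7) = mex{0,0,0} = 1
G(8) = mex{0,0,0} = 1
G(9) = mex{0,0,0,0} = 1
G(10) = mex{1,0,0,0} = 2
G(11) = mex{1,1,0,0} = 2
G(12) = mex{1,1,1,0} = 2
G(13) = mex{1,1,1,0} = 2
G(14) = mex{1,1,1,1} = 0
G(15) = mex{2,1,1,1} = 0
G(16) = mex{2,2,1,1} = 0
G(17) = mex{2,2,2,1} = 0
G(18) = mex{2,2,2,1} = 0
G(19) = mex{0,2,2,2} = 1
G(20) = mex{0,0,2,2} = 1
G(21) = mex{0,0,0,2} = 1
G(22) = mex{0,0,0,2} = 1
G(23) = mex{0,0,0,0} = 1
G(24) = mex{1,0,0,0} = 2
G(25) = mex{1,1,0,0} = 2
G(26) = mex{1,1,1,0} = 2
G(27) = mex{1,1,1,0} = 2
G(28) = mex{1,1,1,1} = 0
G(29) = mex{2,1,1,1} = 0
G(n+14) = G(n) holds for n = 0,…,8 (a full window of length max(S) = 9), so the sequence is purely periodic with period 14.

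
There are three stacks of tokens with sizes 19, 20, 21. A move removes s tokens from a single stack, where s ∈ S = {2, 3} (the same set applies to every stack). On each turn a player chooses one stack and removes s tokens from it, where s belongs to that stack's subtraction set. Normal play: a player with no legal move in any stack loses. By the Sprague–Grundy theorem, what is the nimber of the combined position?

All stacks use S = {2, 3}:
G(0) = 0
G(1) = mex{} = 0
G(2) = mex{0} = 1
G(3) = mex{0,0} = 1
G(4) = mex{1,0} = 2
G(5) = mex{1,1} = 0
G(6) = mex{2,1} = 0
G(7) = mex{0,2} = 1
G(8) = mex{0,0} = 1
G(9) = mex{1,0} = 2
G(10) = mex{1,1} = 0
G(11) = mex{2,1} = 0
G(12) = mex{0,2} = 1
G(13) = mex{0,0} = 1
G(14) = mex{1,0} = 2
G(15) = mex{1,1} = 0
G(16) = mex{2,1} = 0
G(17) = mex{0,2} = 1
G(18) = mex{0,0} = 1
G(19) = mex{1,0} = 2
G(20) = mex{1,1} = 0
G(21) = mex{2,1} = 0
Stack A: G(19) = 2.
Stack B: G(20) = 0.
Stack C: G(21) = 0.
Combined Grundy value = 2 ⊕ 0 ⊕ 0 = 2.

2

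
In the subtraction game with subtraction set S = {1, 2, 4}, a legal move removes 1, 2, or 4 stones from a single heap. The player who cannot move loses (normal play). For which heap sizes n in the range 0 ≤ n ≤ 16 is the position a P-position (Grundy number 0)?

0, 3, 6, 9, 12, 15

n :  0  1  2  3  4  5  6  7  8  9 10 11 12 13 14 15 16
G :  0  1  2  0  1  2  0  1  2  0  1  2  0  1  2  0  1
P-positions are exactly the n with G(n) = 0.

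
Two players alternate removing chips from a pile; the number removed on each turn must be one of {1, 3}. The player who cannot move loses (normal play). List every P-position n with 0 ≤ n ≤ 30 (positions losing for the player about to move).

G(0) = 0
G(1) = mex{0} = 1
G(2) = mex{1} = 0
G(3) = mex{0,0} = 1
G(4) = mex{1,1} = 0
G(5) = mex{0,0} = 1
G(6) = mex{1,1} = 0
G(7) = mex{0,0} = 1
G(8) = mex{1,1} = 0
G(9) = mex{0,0} = 1
G(10) = mex{1,1} = 0
G(11) = mex{0,0} = 1
G(12) = mex{1,1} = 0
G(13) = mex{0,0} = 1
G(14) = mex{1,1} = 0
G(15) = mex{0,0} = 1
G(16) = mex{1,1} = 0
G(17) = mex{0,0} = 1
G(18) = mex{1,1} = 0
G(19) = mex{0,0} = 1
G(20) = mex{1,1} = 0
G(21) = mex{0,0} = 1
G(22) = mex{1,1} = 0
G(23) = mex{0,0} = 1
G(24) = mex{1,1} = 0
G(25) = mex{0,0} = 1
G(26) = mex{1,1} = 0
G(27) = mex{0,0} = 1
G(28) = mex{1,1} = 0
G(29) = mex{0,0} = 1
G(30) = mex{1,1} = 0
P-positions are exactly the n with G(n) = 0.

0, 2, 4, 6, 8, 10, 12, 14, 16, 18, 20, 22, 24, 26, 28, 30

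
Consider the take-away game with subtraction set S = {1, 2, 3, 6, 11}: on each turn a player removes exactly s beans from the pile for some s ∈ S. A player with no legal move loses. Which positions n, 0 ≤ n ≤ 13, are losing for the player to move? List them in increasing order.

n :  0  1  2  3  4  5  6  7  8  9 10 11 12 13
G :  0  1  2  3  0  1  2  3  0  1  2  3  0  1
P-positions are exactly the n with G(n) = 0.

0, 4, 8, 12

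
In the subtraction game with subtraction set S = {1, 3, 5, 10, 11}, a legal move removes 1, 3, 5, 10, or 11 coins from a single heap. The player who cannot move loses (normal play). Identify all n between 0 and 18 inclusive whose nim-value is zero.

0, 2, 4, 6, 8

n :  0  1  2  3  4  5  6  7  8  9 10 11 12 13 14 15 16 17 18
G :  0  1  0  1  0  1  0  1  0  1  2  3  2  3  2  3  2  3  2
P-positions are exactly the n with G(n) = 0.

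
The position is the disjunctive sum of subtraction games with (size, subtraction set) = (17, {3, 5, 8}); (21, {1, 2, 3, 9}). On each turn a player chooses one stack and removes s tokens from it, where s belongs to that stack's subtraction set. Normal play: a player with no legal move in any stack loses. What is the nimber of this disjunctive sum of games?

3

Stack A, S = {3, 5, 8}:
n :  0  1  2  3  4  5  6  7  8  9 10 11 12 13 14 15 16 17
G :  0  0  0  1  1  1  2  2  2  3  3  0  0  0  1  1  1  2
G_A(17) = 2.
Stack B, S = {1, 2, 3, 9}:
G(0) = 0
G(1) = mex{0} = 1
G(2) = mex{1,0} = 2
G(3) = mex{2,1,0} = 3
G(4) = mex{3,2,1} = 0
G(5) = mex{0,3,2} = 1
G(6) = mex{1,0,3} = 2
G(7) = mex{2,1,0} = 3
G(8) = mex{3,2,1} = 0
G(9) = mex{0,3,2,0} = 1
G(10) = mex{1,0,3,1} = 2
G(11) = mex{2,1,0,2} = 3
G(12) = mex{3,2,1,3} = 0
G(13) = mex{0,3,2,0} = 1
G(14) = mex{1,0,3,1} = 2
G(15) = mex{2,1,0,2} = 3
G(16) = mex{3,2,1,3} = 0
G(17) = mex{0,3,2,0} = 1
G(18) = mex{1,0,3,1} = 2
G(19) = mex{2,1,0,2} = 3
G(20) = mex{3,2,1,3} = 0
G(21) = mex{0,3,2,0} = 1
G_B(21) = 1.
Combined Grundy value = 2 ⊕ 1 = 3.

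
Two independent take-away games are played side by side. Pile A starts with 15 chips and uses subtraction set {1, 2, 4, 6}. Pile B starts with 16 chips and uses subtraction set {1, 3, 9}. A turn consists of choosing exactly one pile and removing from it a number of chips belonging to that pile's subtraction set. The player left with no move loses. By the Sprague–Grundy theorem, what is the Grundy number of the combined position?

4

Pile A, S = {1, 2, 4, 6}:
G(0) = 0
G(1) = mex{0} = 1
G(2) = mex{1,0} = 2
G(3) = mex{2,1} = 0
G(4) = mex{0,2,0} = 1
G(5) = mex{1,0,1} = 2
G(6) = mex{2,1,2,0} = 3
G(7) = mex{3,2,0,1} = 4
G(8) = mex{4,3,1,2} = 0
G(9) = mex{0,4,2,0} = 1
G(10) = mex{1,0,3,1} = 2
G(11) = mex{2,1,4,2} = 0
G(12) = mex{0,2,0,3} = 1
G(13) = mex{1,0,1,4} = 2
G(14) = mex{2,1,2,0} = 3
G(15) = mex{3,2,0,1} = 4
G_A(15) = 4.
Pile B, S = {1, 3, 9}:
n :  0  1  2  3  4  5  6  7  8  9 10 11 12 13 14 15 16
G :  0  1  0  1  0  1  0  1  0  1  0  1  0  1  0  1  0
G_B(16) = 0.
Combined Grundy value = 4 ⊕ 0 = 4.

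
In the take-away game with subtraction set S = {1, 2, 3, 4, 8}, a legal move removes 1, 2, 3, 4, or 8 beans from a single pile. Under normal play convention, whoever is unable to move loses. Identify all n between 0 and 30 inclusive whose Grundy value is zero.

n :  0  1  2  3  4  5  6  7  8  9 10 11 12 13 14 15 16 17 18 19 20 21 22 23 24 25 26 27 28 29 30
G :  0  1  2  3  4  0  1  2  3  4  0  1  2  3  4  0  1  2  3  4  0  1  2  3  4  0  1  2  3  4  0
P-positions are exactly the n with G(n) = 0.

0, 5, 10, 15, 20, 25, 30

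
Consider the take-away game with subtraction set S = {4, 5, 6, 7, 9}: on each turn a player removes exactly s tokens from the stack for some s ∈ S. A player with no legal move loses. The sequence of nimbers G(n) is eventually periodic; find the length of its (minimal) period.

13

G(0) = 0
G(1) = mex{} = 0
G(2) = mex{} = 0
G(3) = mex{} = 0
G(4) = mex{0} = 1
G(5) = mex{0,0} = 1
G(6) = mex{0,0,0} = 1
G(7) = mex{0,0,0,0} = 1
G(8) = mex{1,0,0,0} = 2
G(9) = mex{1,1,0,0,0} = 2
G(10) = mex{1,1,1,0,0} = 2
G(11) = mex{1,1,1,1,0} = 2
G(12) = mex{2,1,1,1,0} = 3
G(13) = mex{2,2,1,1,1} = 0
G(14) = mex{2,2,2,1,1} = 0
G(15) = mex{2,2,2,2,1} = 0
G(16) = mex{3,2,2,2,1} = 0
G(17) = mex{0,3,2,2,2} = 1
G(18) = mex{0,0,3,2,2} = 1
G(19) = mex{0,0,0,3,2} = 1
G(20) = mex{0,0,0,0,2} = 1
G(21) = mex{1,0,0,0,3} = 2
G(22) = mex{1,1,0,0,0} = 2
G(23) = mex{1,1,1,0,0} = 2
G(24) = mex{1,1,1,1,0} = 2
G(25) = mex{2,1,1,1,0} = 3
G(26) = mex{2,2,1,1,1} = 0
G(27) = mex{2,2,2,1,1} = 0
G(n+13) = G(n) holds for n = 0,…,8 (a full window of length max(S) = 9), so the sequence is purely periodic with period 13.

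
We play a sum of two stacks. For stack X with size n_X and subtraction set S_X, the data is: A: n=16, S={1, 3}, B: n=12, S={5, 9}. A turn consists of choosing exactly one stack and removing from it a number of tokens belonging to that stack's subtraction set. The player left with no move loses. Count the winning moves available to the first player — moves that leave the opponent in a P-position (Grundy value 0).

1

Stack A, S = {1, 3}:
G(0) = 0
G(1) = mex{0} = 1
G(2) = mex{1} = 0
G(3) = mex{0,0} = 1
G(4) = mex{1,1} = 0
G(5) = mex{0,0} = 1
G(6) = mex{1,1} = 0
G(7) = mex{0,0} = 1
G(8) = mex{1,1} = 0
G(9) = mex{0,0} = 1
G(10) = mex{1,1} = 0
G(11) = mex{0,0} = 1
G(12) = mex{1,1} = 0
G(13) = mex{0,0} = 1
G(14) = mex{1,1} = 0
G(15) = mex{0,0} = 1
G(16) = mex{1,1} = 0
G_A(16) = 0.
Stack B, S = {5, 9}:
n :  0  1  2  3  4  5  6  7  8  9 10 11 12
G :  0  0  0  0  0  1  1  1  1  1  2  2  2
G_B(12) = 2.
Combined Grundy value = 0 ⊕ 2 = 2.
A winning move leaves total XOR = 0, i.e. changes one component's Grundy value g to g ⊕ X where X is the current total.
Stack A: need g' = 0⊕2 = 2. Options: 16−1→G=1, 16−3→G=1. Hits: 0.
Stack B: need g' = 2⊕2 = 0. Options: 12−5→G=1, 12−9→G=0. Hits: 1.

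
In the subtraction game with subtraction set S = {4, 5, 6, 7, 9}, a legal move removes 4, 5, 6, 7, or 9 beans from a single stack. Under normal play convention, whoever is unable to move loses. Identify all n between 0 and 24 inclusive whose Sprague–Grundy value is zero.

0, 1, 2, 3, 13, 14, 15, 16

n :  0  1  2  3  4  5  6  7  8  9 10 11 12 13 14 15 16 17 18 19 20 21 22 23 24
G :  0  0  0  0  1  1  1  1  2  2  2  2  3  0  0  0  0  1  1  1  1  2  2  2  2
P-positions are exactly the n with G(n) = 0.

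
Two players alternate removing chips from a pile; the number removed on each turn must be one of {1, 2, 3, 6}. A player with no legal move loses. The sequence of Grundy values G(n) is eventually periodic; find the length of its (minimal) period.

n :  0  1  2  3  4  5  6  7  8  9 10 11 12 13 14
G :  0  1  2  3  0  1  2  3  0  1  2  3  0  1  2
G(n+4) = G(n) holds for n = 0,…,5 (a full window of length max(S) = 6), so the sequence is purely periodic with period 4.

4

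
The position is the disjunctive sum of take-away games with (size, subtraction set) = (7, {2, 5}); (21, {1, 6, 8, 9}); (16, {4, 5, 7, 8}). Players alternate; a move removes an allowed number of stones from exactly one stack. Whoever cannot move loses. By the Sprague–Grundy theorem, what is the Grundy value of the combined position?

Stack A, S = {2, 5}:
n : 0 1 2 3 4 5 6 7
G : 0 0 1 1 0 2 1 0
G_A(7) = 0.
Stack B, S = {1, 6, 8, 9}:
G(0) = 0
G(1) = mex{0} = 1
G(2) = mex{1} = 0
G(3) = mex{0} = 1
G(4) = mex{1} = 0
G(5) = mex{0} = 1
G(6) = mex{1,0} = 2
G(7) = mex{2,1} = 0
G(8) = mex{0,0,0} = 1
G(9) = mex{1,1,1,0} = 2
G(10) = mex{2,0,0,1} = 3
G(11) = mex{3,1,1,0} = 2
G(12) = mex{2,2,0,1} = 3
G(13) = mex{3,0,1,0} = 2
G(14) = mex{2,1,2,1} = 0
G(15) = mex{0,2,0,2} = 1
G(16) = mex{1,3,1,0} = 2
G(17) = mex{2,2,2,1} = 0
G(18) = mex{0,3,3,2} = 1
G(19) = mex{1,2,2,3} = 0
G(20) = mex{0,0,3,2} = 1
G(21) = mex{1,1,2,3} = 0
G_B(21) = 0.
Stack C, S = {4, 5, 7, 8}:
n :  0  1  2  3  4  5  6  7  8  9 10 11 12 13 14 15 16
G :  0  0  0  0  1  1  1  1  2  2  2  2  0  0  0  0  1
G_C(16) = 1.
Combined Grundy value = 0 ⊕ 0 ⊕ 1 = 1.

1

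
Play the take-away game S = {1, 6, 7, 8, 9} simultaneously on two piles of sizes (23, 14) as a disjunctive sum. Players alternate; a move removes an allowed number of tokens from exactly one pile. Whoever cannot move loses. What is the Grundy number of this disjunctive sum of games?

All piles use S = {1, 6, 7, 8, 9}:
n :  0  1  2  3  4  5  6  7  8  9 10 11 12 13 14 15 16 17 18 19 20 21 22 23
G :  0  1  0  1  0  1  2  3  2  3  2  3  4  5  0  1  0  1  0  1  2  3  2  3
Pile A: G(23) = 3.
Pile B: G(14) = 0.
Combined Grundy value = 3 ⊕ 0 = 3.

3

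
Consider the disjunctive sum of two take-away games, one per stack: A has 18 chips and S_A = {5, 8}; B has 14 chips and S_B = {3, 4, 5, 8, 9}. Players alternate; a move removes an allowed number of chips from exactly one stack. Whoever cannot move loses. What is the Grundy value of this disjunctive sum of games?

Stack A, S = {5, 8}:
G(0) = 0
G(1) = mex{} = 0
G(2) = mex{} = 0
G(3) = mex{} = 0
G(4) = mex{} = 0
G(5) = mex{0} = 1
G(6) = mex{0} = 1
G(7) = mex{0} = 1
G(8) = mex{0,0} = 1
G(9) = mex{0,0} = 1
G(10) = mex{1,0} = 2
G(11) = mex{1,0} = 2
G(12) = mex{1,0} = 2
G(13) = mex{1,1} = 0
G(14) = mex{1,1} = 0
G(15) = mex{2,1} = 0
G(16) = mex{2,1} = 0
G(17) = mex{2,1} = 0
G(18) = mex{0,2} = 1
G_A(18) = 1.
Stack B, S = {3, 4, 5, 8, 9}:
n :  0  1  2  3  4  5  6  7  8  9 10 11 12 13 14
G :  0  0  0  1  1  1  2  2  2  3  3  3  0  0  0
G_B(14) = 0.
Combined Grundy value = 1 ⊕ 0 = 1.

1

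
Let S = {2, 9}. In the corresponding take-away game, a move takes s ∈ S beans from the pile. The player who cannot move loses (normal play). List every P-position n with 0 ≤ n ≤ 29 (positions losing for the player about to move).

n :  0  1  2  3  4  5  6  7  8  9 10 11 12 13 14 15 16 17 18 19 20 21 22 23 24 25 26 27 28 29
G :  0  0  1  1  0  0  1  1  0  2  1  0  0  1  1  0  0  1  1  0  2  1  0  0  1  1  0  0  1  1
P-positions are exactly the n with G(n) = 0.

0, 1, 4, 5, 8, 11, 12, 15, 16, 19, 22, 23, 26, 27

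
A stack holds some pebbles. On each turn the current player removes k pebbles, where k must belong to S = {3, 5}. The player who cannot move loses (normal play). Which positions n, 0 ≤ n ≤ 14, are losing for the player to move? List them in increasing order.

G(0) = 0
G(1) = mex{} = 0
G(2) = mex{} = 0
G(3) = mex{0} = 1
G(4) = mex{0} = 1
G(5) = mex{0,0} = 1
G(6) = mex{1,0} = 2
G(7) = mex{1,0} = 2
G(8) = mex{1,1} = 0
G(9) = mex{2,1} = 0
G(10) = mex{2,1} = 0
G(11) = mex{0,2} = 1
G(12) = mex{0,2} = 1
G(13) = mex{0,0} = 1
G(14) = mex{1,0} = 2
P-positions are exactly the n with G(n) = 0.

0, 1, 2, 8, 9, 10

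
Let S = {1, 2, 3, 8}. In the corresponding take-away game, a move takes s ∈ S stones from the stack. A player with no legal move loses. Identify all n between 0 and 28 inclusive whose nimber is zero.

0, 4, 9, 13, 18, 22, 27

n :  0  1  2  3  4  5  6  7  8  9 10 11 12 13 14 15 16 17 18 19 20 21 22 23 24 25 26 27 28
G :  0  1  2  3  0  1  2  3  4  0  1  2  3  0  1  2  3  4  0  1  2  3  0  1  2  3  4  0  1
P-positions are exactly the n with G(n) = 0.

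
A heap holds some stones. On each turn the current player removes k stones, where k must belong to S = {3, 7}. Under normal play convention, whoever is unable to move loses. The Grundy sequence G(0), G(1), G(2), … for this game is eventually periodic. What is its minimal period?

G(0) = 0
G(1) = mex{} = 0
G(2) = mex{} = 0
G(3) = mex{0} = 1
G(4) = mex{0} = 1
G(5) = mex{0} = 1
G(6) = mex{1} = 0
G(7) = mex{1,0} = 2
G(8) = mex{1,0} = 2
G(9) = mex{0,0} = 1
G(10) = mex{2,1} = 0
G(11) = mex{2,1} = 0
G(12) = mex{1,1} = 0
G(13) = mex{0,0} = 1
G(14) = mex{0,2} = 1
G(15) = mex{0,2} = 1
G(16) = mex{1,1} = 0
G(17) = mex{1,0} = 2
G(18) = mex{1,0} = 2
G(19) = mex{0,0} = 1
G(20) = mex{2,1} = 0
G(21) = mex{2,1} = 0
G(n+10) = G(n) holds for n = 0,…,6 (a full window of length max(S) = 7), so the sequence is purely periodic with period 10.

10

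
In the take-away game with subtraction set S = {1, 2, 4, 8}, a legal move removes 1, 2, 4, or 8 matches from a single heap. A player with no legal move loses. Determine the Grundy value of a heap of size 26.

2

G(0) = 0
G(1) = mex{0} = 1
G(2) = mex{1,0} = 2
G(3) = mex{2,1} = 0
G(4) = mex{0,2,0} = 1
G(5) = mex{1,0,1} = 2
G(6) = mex{2,1,2} = 0
G(7) = mex{0,2,0} = 1
G(8) = mex{1,0,1,0} = 2
G(9) = mex{2,1,2,1} = 0
G(10) = mex{0,2,0,2} = 1
G(11) = mex{1,0,1,0} = 2
G(12) = mex{2,1,2,1} = 0
G(13) = mex{0,2,0,2} = 1
G(14) = mex{1,0,1,0} = 2
G(15) = mex{2,1,2,1} = 0
G(16) = mex{0,2,0,2} = 1
G(17) = mex{1,0,1,0} = 2
G(18) = mex{2,1,2,1} = 0
G(19) = mex{0,2,0,2} = 1
G(20) = mex{1,0,1,0} = 2
G(21) = mex{2,1,2,1} = 0
G(22) = mex{0,2,0,2} = 1
G(23) = mex{1,0,1,0} = 2
G(24) = mex{2,1,2,1} = 0
G(25) = mex{0,2,0,2} = 1
G(26) = mex{1,0,1,0} = 2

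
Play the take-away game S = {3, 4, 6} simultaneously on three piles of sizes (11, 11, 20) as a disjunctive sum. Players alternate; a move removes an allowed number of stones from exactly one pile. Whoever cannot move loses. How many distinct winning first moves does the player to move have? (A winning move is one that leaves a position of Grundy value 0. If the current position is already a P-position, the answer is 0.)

0

All piles use S = {3, 4, 6}:
n :  0  1  2  3  4  5  6  7  8  9 10 11 12 13 14 15 16 17 18 19 20
G :  0  0  0  1  1  1  2  2  2  0  0  0  1  1  1  2  2  2  0  0  0
Pile A: G(11) = 0.
Pile B: G(11) = 0.
Pile C: G(20) = 0.
Combined Grundy value = 0 ⊕ 0 ⊕ 0 = 0.
A winning move leaves total XOR = 0, i.e. changes one component's Grundy value g to g ⊕ X where X is the current total.
Pile A: target g' = 0⊕0 = 0, but every legal move changes the Grundy value (mex property), so 0 moves.
Pile B: target g' = 0⊕0 = 0, but every legal move changes the Grundy value (mex property), so 0 moves.
Pile C: target g' = 0⊕0 = 0, but every legal move changes the Grundy value (mex property), so 0 moves.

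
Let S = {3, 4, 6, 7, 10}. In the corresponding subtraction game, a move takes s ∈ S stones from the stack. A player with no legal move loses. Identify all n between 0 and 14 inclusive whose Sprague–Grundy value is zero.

0, 1, 2, 13, 14

n :  0  1  2  3  4  5  6  7  8  9 10 11 12 13 14
G :  0  0  0  1  1  1  2  2  2  3  3  3  4  0  0
P-positions are exactly the n with G(n) = 0.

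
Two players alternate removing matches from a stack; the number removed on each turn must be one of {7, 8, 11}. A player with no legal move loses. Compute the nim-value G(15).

G(0) = 0
G(1) = mex{} = 0
G(2) = mex{} = 0
G(3) = mex{} = 0
G(4) = mex{} = 0
G(5) = mex{} = 0
G(6) = mex{} = 0
G(7) = mex{0} = 1
G(8) = mex{0,0} = 1
G(9) = mex{0,0} = 1
G(10) = mex{0,0} = 1
G(11) = mex{0,0,0} = 1
G(12) = mex{0,0,0} = 1
G(13) = mex{0,0,0} = 1
G(14) = mex{1,0,0} = 2
G(15) = mex{1,1,0} = 2

2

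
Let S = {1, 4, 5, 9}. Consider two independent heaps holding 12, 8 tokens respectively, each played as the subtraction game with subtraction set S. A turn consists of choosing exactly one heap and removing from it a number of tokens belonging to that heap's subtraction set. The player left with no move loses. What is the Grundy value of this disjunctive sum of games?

2

All heaps use S = {1, 4, 5, 9}:
n :  0  1  2  3  4  5  6  7  8  9 10 11 12
G :  0  1  0  1  2  3  2  3  0  1  0  1  2
Heap A: G(12) = 2.
Heap B: G(8) = 0.
Combined Grundy value = 2 ⊕ 0 = 2.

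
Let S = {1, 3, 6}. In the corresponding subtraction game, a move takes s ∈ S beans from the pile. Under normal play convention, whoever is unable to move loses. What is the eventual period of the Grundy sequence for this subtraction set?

9

n :  0  1  2  3  4  5  6  7  8  9 10 11 12 13 14 15 16 17 18 19
G :  0  1  0  1  0  1  2  3  2  0  1  0  1  0  1  2  3  2  0  1
G(n+9) = G(n) holds for n = 0,…,5 (a full window of length max(S) = 6), so the sequence is purely periodic with period 9.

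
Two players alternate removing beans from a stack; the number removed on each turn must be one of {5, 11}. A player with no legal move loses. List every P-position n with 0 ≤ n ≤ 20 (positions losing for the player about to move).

n :  0  1  2  3  4  5  6  7  8  9 10 11 12 13 14 15 16 17 18 19 20
G :  0  0  0  0  0  1  1  1  1  1  0  2  2  2  2  1  0  0  0  0  0
P-positions are exactly the n with G(n) = 0.

0, 1, 2, 3, 4, 10, 16, 17, 18, 19, 20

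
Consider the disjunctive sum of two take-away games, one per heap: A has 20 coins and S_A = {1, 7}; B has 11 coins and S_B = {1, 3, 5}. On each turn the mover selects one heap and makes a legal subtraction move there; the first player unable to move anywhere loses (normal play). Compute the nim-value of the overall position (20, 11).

Heap A, S = {1, 7}:
n :  0  1  2  3  4  5  6  7  8  9 10 11 12 13 14 15 16 17 18 19 20
G :  0  1  0  1  0  1  0  1  0  1  0  1  0  1  0  1  0  1  0  1  0
G_A(20) = 0.
Heap B, S = {1, 3, 5}:
n :  0  1  2  3  4  5  6  7  8  9 10 11
G :  0  1  0  1  0  1  0  1  0  1  0  1
G_B(11) = 1.
Combined Grundy value = 0 ⊕ 1 = 1.

1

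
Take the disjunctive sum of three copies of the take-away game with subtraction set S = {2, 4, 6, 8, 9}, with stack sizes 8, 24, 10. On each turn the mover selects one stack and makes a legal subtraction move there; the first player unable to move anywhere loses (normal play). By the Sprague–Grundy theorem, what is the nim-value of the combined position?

0

All stacks use S = {2, 4, 6, 8, 9}:
n :  0  1  2  3  4  5  6  7  8  9 10 11 12 13 14 15 16 17 18 19 20 21 22 23 24
G :  0  0  1  1  2  2  3  3  4  4  5  0  0  1  1  2  2  3  3  4  4  5  0  0  1
Stack A: G(8) = 4.
Stack B: G(24) = 1.
Stack C: G(10) = 5.
Combined Grundy value = 4 ⊕ 1 ⊕ 5 = 0.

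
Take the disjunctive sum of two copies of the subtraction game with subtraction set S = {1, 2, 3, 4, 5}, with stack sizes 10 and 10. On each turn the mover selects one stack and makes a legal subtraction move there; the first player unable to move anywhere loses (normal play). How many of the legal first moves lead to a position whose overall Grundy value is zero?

All stacks use S = {1, 2, 3, 4, 5}:
n :  0  1  2  3  4  5  6  7  8  9 10
G :  0  1  2  3  4  5  0  1  2  3  4
Stack A: G(10) = 4.
Stack B: G(10) = 4.
Combined Grundy value = 4 ⊕ 4 = 0.
A winning move leaves total XOR = 0, i.e. changes one component's Grundy value g to g ⊕ X where X is the current total.
Stack A: target g' = 4⊕0 = 4, but every legal move changes the Grundy value (mex property), so 0 moves.
Stack B: target g' = 4⊕0 = 4, but every legal move changes the Grundy value (mex property), so 0 moves.

0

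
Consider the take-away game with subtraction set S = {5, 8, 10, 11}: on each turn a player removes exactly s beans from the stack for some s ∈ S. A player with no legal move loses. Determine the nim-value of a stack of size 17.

0

n :  0  1  2  3  4  5  6  7  8  9 10 11 12 13 14 15 16 17
G :  0  0  0  0  0  1  1  1  1  1  2  2  2  2  2  3  0  0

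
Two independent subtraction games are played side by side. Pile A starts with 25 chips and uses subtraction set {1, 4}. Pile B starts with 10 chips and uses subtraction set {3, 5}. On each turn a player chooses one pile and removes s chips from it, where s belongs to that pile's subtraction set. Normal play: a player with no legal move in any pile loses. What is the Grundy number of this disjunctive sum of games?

Pile A, S = {1, 4}:
n :  0  1  2  3  4  5  6  7  8  9 10 11 12 13 14 15 16 17 18 19 20 21 22 23 24 25
G :  0  1  0  1  2  0  1  0  1  2  0  1  0  1  2  0  1  0  1  2  0  1  0  1  2  0
G_A(25) = 0.
Pile B, S = {3, 5}:
n :  0  1  2  3  4  5  6  7  8  9 10
G :  0  0  0  1  1  1  2  2  0  0  0
G_B(10) = 0.
Combined Grundy value = 0 ⊕ 0 = 0.

0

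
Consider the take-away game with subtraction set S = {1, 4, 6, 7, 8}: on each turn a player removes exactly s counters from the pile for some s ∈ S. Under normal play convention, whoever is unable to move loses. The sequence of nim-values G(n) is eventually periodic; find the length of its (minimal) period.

G(0) = 0
G(1) = mex{0} = 1
G(2) = mex{1} = 0
G(3) = mex{0} = 1
G(4) = mex{1,0} = 2
G(5) = mex{2,1} = 0
G(6) = mex{0,0,0} = 1
G(7) = mex{1,1,1,0} = 2
G(8) = mex{2,2,0,1,0} = 3
G(9) = mex{3,0,1,0,1} = 2
G(10) = mex{2,1,2,1,0} = 3
G(11) = mex{3,2,0,2,1} = 4
G(12) = mex{4,3,1,0,2} = 5
G(13) = mex{5,2,2,1,0} = 3
G(14) = mex{3,3,3,2,1} = 0
G(15) = mex{0,4,2,3,2} = 1
G(16) = mex{1,5,3,2,3} = 0
G(17) = mex{0,3,4,3,2} = 1
G(18) = mex{1,0,5,4,3} = 2
G(19) = mex{2,1,3,5,4} = 0
G(20) = mex{0,0,0,3,5} = 1
G(21) = mex{1,1,1,0,3} = 2
G(22) = mex{2,2,0,1,0} = 3
G(23) = mex{3,0,1,0,1} = 2
G(24) = mex{2,1,2,1,0} = 3
G(25) = mex{3,2,0,2,1} = 4
G(26) = mex{4,3,1,0,2} = 5
G(27) = mex{5,2,2,1,0} = 3
G(28) = mex{3,3,3,2,1} = 0
G(29) = mex{0,4,2,3,2} = 1
G(n+14) = G(n) holds for n = 0,…,7 (a full window of length max(S) = 8), so the sequence is purely periodic with period 14.

14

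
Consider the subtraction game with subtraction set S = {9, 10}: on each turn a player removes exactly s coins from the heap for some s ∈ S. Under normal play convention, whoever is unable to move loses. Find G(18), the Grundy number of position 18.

G(0) = 0
G(1) = mex{} = 0
G(2) = mex{} = 0
G(3) = mex{} = 0
G(4) = mex{} = 0
G(5) = mex{} = 0
G(6) = mex{} = 0
G(7) = mex{} = 0
G(8) = mex{} = 0
G(9) = mex{0} = 1
G(10) = mex{0,0} = 1
G(11) = mex{0,0} = 1
G(12) = mex{0,0} = 1
G(13) = mex{0,0} = 1
G(14) = mex{0,0} = 1
G(15) = mex{0,0} = 1
G(16) = mex{0,0} = 1
G(17) = mex{0,0} = 1
G(18) = mex{1,0} = 2

2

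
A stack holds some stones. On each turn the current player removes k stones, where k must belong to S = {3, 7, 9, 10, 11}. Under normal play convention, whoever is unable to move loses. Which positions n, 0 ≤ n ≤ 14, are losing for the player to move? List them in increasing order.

0, 1, 2, 6, 14

G(0) = 0
G(1) = mex{} = 0
G(2) = mex{} = 0
G(3) = mex{0} = 1
G(4) = mex{0} = 1
G(5) = mex{0} = 1
G(6) = mex{1} = 0
G(7) = mex{1,0} = 2
G(8) = mex{1,0} = 2
G(9) = mex{0,0,0} = 1
G(10) = mex{2,1,0,0} = 3
G(11) = mex{2,1,0,0,0} = 3
G(12) = mex{1,1,1,0,0} = 2
G(13) = mex{3,0,1,1,0} = 2
G(14) = mex{3,2,1,1,1} = 0
P-positions are exactly the n with G(n) = 0.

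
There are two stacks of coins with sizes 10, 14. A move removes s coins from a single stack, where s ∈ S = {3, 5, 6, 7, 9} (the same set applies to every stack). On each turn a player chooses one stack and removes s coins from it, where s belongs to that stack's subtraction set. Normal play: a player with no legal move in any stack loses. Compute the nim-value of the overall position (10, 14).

3

All stacks use S = {3, 5, 6, 7, 9}:
n :  0  1  2  3  4  5  6  7  8  9 10 11 12 13 14
G :  0  0  0  1  1  1  2  2  2  3  3  3  0  0  0
Stack A: G(10) = 3.
Stack B: G(14) = 0.
Combined Grundy value = 3 ⊕ 0 = 3.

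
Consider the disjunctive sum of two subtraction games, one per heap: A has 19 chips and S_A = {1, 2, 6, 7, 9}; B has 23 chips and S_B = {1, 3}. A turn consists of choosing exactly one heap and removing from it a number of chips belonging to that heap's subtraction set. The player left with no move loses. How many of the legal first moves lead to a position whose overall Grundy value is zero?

4

Heap A, S = {1, 2, 6, 7, 9}:
G(0) = 0
G(1) = mex{0} = 1
G(2) = mex{1,0} = 2
G(3) = mex{2,1} = 0
G(4) = mex{0,2} = 1
G(5) = mex{1,0} = 2
G(6) = mex{2,1,0} = 3
G(7) = mex{3,2,1,0} = 4
G(8) = mex{4,3,2,1} = 0
G(9) = mex{0,4,0,2,0} = 1
G(10) = mex{1,0,1,0,1} = 2
G(11) = mex{2,1,2,1,2} = 0
G(12) = mex{0,2,3,2,0} = 1
G(13) = mex{1,0,4,3,1} = 2
G(14) = mex{2,1,0,4,2} = 3
G(15) = mex{3,2,1,0,3} = 4
G(16) = mex{4,3,2,1,4} = 0
G(17) = mex{0,4,0,2,0} = 1
G(18) = mex{1,0,1,0,1} = 2
G(19) = mex{2,1,2,1,2} = 0
G_A(19) = 0.
Heap B, S = {1, 3}:
G(0) = 0
G(1) = mex{0} = 1
G(2) = mex{1} = 0
G(3) = mex{0,0} = 1
G(4) = mex{1,1} = 0
G(5) = mex{0,0} = 1
G(6) = mex{1,1} = 0
G(7) = mex{0,0} = 1
G(8) = mex{1,1} = 0
G(9) = mex{0,0} = 1
G(10) = mex{1,1} = 0
G(11) = mex{0,0} = 1
G(12) = mex{1,1} = 0
G(13) = mex{0,0} = 1
G(14) = mex{1,1} = 0
G(15) = mex{0,0} = 1
G(16) = mex{1,1} = 0
G(17) = mex{0,0} = 1
G(18) = mex{1,1} = 0
G(19) = mex{0,0} = 1
G(20) = mex{1,1} = 0
G(21) = mex{0,0} = 1
G(22) = mex{1,1} = 0
G(23) = mex{0,0} = 1
G_B(23) = 1.
Combined Grundy value = 0 ⊕ 1 = 1.
A winning move leaves total XOR = 0, i.e. changes one component's Grundy value g to g ⊕ X where X is the current total.
Heap A: need g' = 0⊕1 = 1. Options: 19−1→G=2, 19−2→G=1, 19−6→G=2, 19−7→G=1, 19−9→G=2. Hits: 2.
Heap B: need g' = 1⊕1 = 0. Options: 23−1→G=0, 23−3→G=0. Hits: 2.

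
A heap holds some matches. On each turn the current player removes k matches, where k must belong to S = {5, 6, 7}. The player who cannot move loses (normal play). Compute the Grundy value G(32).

G(0) = 0
G(1) = mex{} = 0
G(2) = mex{} = 0
G(3) = mex{} = 0
G(4) = mex{} = 0
G(5) = mex{0} = 1
G(6) = mex{0,0} = 1
G(7) = mex{0,0,0} = 1
G(8) = mex{0,0,0} = 1
G(9) = mex{0,0,0} = 1
G(10) = mex{1,0,0} = 2
G(11) = mex{1,1,0} = 2
G(12) = mex{1,1,1} = 0
G(13) = mex{1,1,1} = 0
G(14) = mex{1,1,1} = 0
G(15) = mex{2,1,1} = 0
G(16) = mex{2,2,1} = 0
G(17) = mex{0,2,2} = 1
G(18) = mex{0,0,2} = 1
G(19) = mex{0,0,0} = 1
G(20) = mex{0,0,0} = 1
G(21) = mex{0,0,0} = 1
G(22) = mex{1,0,0} = 2
G(23) = mex{1,1,0} = 2
G(24) = mex{1,1,1} = 0
G(25) = mex{1,1,1} = 0
G(26) = mex{1,1,1} = 0
G(27) = mex{2,1,1} = 0
G(28) = mex{2,2,1} = 0
G(29) = mex{0,2,2} = 1
G(30) = mex{0,0,2} = 1
G(31) = mex{0,0,0} = 1
G(32) = mex{0,0,0} = 1

1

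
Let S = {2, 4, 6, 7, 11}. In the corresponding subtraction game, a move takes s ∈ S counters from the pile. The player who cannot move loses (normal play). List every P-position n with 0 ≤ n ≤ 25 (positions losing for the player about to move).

0, 1, 9, 10, 18, 19

n :  0  1  2  3  4  5  6  7  8  9 10 11 12 13 14 15 16 17 18 19 20 21 22 23 24 25
G :  0  0  1  1  2  2  3  3  4  0  0  1  1  2  2  3  3  4  0  0  1  1  2  2  3  3
P-positions are exactly the n with G(n) = 0.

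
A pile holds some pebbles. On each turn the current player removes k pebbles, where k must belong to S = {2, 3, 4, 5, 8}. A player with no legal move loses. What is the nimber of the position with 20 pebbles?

0

G(0) = 0
G(1) = mex{} = 0
G(2) = mex{0} = 1
G(3) = mex{0,0} = 1
G(4) = mex{1,0,0} = 2
G(5) = mex{1,1,0,0} = 2
G(6) = mex{2,1,1,0} = 3
G(7) = mex{2,2,1,1} = 0
G(8) = mex{3,2,2,1,0} = 4
G(9) = mex{0,3,2,2,0} = 1
G(10) = mex{4,0,3,2,1} = 5
G(11) = mex{1,4,0,3,1} = 2
G(12) = mex{5,1,4,0,2} = 3
G(13) = mex{2,5,1,4,2} = 0
G(14) = mex{3,2,5,1,3} = 0
G(15) = mex{0,3,2,5,0} = 1
G(16) = mex{0,0,3,2,4} = 1
G(17) = mex{1,0,0,3,1} = 2
G(18) = mex{1,1,0,0,5} = 2
G(19) = mex{2,1,1,0,2} = 3
G(20) = mex{2,2,1,1,3} = 0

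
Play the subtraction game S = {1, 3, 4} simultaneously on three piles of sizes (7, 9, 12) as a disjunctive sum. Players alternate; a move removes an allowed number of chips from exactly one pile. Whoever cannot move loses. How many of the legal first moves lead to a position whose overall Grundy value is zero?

2

All piles use S = {1, 3, 4}:
G(0) = 0
G(1) = mex{0} = 1
G(2) = mex{1} = 0
G(3) = mex{0,0} = 1
G(4) = mex{1,1,0} = 2
G(5) = mex{2,0,1} = 3
G(6) = mex{3,1,0} = 2
G(7) = mex{2,2,1} = 0
G(8) = mex{0,3,2} = 1
G(9) = mex{1,2,3} = 0
G(10) = mex{0,0,2} = 1
G(11) = mex{1,1,0} = 2
G(12) = mex{2,0,1} = 3
Pile A: G(7) = 0.
Pile B: G(9) = 0.
Pile C: G(12) = 3.
Combined Grundy value = 0 ⊕ 0 ⊕ 3 = 3.
A winning move leaves total XOR = 0, i.e. changes one component's Grundy value g to g ⊕ X where X is the current total.
Pile A: need g' = 0⊕3 = 3. Options: 7−1→G=2, 7−3→G=2, 7−4→G=1. Hits: 0.
Pile B: need g' = 0⊕3 = 3. Options: 9−1→G=1, 9−3→G=2, 9−4→G=3. Hits: 1.
Pile C: need g' = 3⊕3 = 0. Options: 12−1→G=2, 12−3→G=0, 12−4→G=1. Hits: 1.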